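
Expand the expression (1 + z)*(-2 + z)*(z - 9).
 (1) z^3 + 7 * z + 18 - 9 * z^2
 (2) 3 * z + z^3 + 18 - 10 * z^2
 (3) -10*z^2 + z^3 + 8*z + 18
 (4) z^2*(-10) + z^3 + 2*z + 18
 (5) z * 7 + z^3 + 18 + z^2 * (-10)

Expanding (1 + z)*(-2 + z)*(z - 9):
= z * 7 + z^3 + 18 + z^2 * (-10)
5) z * 7 + z^3 + 18 + z^2 * (-10)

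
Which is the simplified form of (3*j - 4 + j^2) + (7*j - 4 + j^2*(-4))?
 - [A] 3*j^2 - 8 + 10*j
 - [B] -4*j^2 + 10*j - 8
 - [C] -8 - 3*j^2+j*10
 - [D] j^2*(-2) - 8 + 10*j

Adding the polynomials and combining like terms:
(3*j - 4 + j^2) + (7*j - 4 + j^2*(-4))
= -8 - 3*j^2+j*10
C) -8 - 3*j^2+j*10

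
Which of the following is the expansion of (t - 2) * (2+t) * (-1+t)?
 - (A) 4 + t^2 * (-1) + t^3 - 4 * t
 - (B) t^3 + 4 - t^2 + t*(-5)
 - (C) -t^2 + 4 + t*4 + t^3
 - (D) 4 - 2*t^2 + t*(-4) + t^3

Expanding (t - 2) * (2+t) * (-1+t):
= 4 + t^2 * (-1) + t^3 - 4 * t
A) 4 + t^2 * (-1) + t^3 - 4 * t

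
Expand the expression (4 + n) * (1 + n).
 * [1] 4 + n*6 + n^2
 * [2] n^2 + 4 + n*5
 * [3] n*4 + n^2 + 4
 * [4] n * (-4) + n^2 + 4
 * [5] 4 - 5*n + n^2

Expanding (4 + n) * (1 + n):
= n^2 + 4 + n*5
2) n^2 + 4 + n*5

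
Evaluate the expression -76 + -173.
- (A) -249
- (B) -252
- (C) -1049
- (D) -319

-76 + -173 = -249
A) -249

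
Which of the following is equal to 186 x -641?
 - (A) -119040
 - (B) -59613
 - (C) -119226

186 * -641 = -119226
C) -119226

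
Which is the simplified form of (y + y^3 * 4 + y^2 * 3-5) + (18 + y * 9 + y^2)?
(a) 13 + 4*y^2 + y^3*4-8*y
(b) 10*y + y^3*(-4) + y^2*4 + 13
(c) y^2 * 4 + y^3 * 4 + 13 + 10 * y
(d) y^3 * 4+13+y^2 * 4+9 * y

Adding the polynomials and combining like terms:
(y + y^3*4 + y^2*3 - 5) + (18 + y*9 + y^2)
= y^2 * 4 + y^3 * 4 + 13 + 10 * y
c) y^2 * 4 + y^3 * 4 + 13 + 10 * y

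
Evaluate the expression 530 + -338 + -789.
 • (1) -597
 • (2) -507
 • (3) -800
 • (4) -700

First: 530 + -338 = 192
Then: 192 + -789 = -597
1) -597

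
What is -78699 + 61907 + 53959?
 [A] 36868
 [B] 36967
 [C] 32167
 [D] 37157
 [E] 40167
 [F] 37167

First: -78699 + 61907 = -16792
Then: -16792 + 53959 = 37167
F) 37167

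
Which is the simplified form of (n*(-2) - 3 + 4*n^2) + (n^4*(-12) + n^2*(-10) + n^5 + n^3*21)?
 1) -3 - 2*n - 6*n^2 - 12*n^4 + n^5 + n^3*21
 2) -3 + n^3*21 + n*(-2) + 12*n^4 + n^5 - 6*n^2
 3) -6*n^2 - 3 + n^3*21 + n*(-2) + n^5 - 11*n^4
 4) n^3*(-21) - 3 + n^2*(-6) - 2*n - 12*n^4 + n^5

Adding the polynomials and combining like terms:
(n*(-2) - 3 + 4*n^2) + (n^4*(-12) + n^2*(-10) + n^5 + n^3*21)
= -3 - 2*n - 6*n^2 - 12*n^4 + n^5 + n^3*21
1) -3 - 2*n - 6*n^2 - 12*n^4 + n^5 + n^3*21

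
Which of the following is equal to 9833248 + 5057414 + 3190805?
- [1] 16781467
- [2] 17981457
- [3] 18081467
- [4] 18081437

First: 9833248 + 5057414 = 14890662
Then: 14890662 + 3190805 = 18081467
3) 18081467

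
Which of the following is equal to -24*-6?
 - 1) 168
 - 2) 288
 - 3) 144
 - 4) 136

-24 * -6 = 144
3) 144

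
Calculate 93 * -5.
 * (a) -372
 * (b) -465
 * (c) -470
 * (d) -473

93 * -5 = -465
b) -465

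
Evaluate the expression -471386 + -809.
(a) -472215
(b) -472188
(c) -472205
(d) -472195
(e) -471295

-471386 + -809 = -472195
d) -472195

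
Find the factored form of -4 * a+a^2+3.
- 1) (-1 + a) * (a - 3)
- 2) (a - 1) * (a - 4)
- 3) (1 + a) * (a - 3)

We need to factor -4 * a+a^2+3.
The factored form is (-1 + a) * (a - 3).
1) (-1 + a) * (a - 3)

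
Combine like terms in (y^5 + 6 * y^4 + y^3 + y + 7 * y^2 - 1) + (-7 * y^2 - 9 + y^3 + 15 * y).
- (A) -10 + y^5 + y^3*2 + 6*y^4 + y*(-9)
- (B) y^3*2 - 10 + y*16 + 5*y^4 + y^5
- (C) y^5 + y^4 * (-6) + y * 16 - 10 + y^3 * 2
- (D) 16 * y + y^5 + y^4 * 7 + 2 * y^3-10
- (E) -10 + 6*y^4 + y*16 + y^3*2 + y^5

Adding the polynomials and combining like terms:
(y^5 + 6*y^4 + y^3 + y + 7*y^2 - 1) + (-7*y^2 - 9 + y^3 + 15*y)
= -10 + 6*y^4 + y*16 + y^3*2 + y^5
E) -10 + 6*y^4 + y*16 + y^3*2 + y^5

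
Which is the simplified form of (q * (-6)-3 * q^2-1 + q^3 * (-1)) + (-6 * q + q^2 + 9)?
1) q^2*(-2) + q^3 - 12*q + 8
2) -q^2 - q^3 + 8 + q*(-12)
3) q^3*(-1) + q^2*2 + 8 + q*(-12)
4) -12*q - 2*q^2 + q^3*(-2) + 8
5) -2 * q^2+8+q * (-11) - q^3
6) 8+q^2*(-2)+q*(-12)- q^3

Adding the polynomials and combining like terms:
(q*(-6) - 3*q^2 - 1 + q^3*(-1)) + (-6*q + q^2 + 9)
= 8+q^2*(-2)+q*(-12)- q^3
6) 8+q^2*(-2)+q*(-12)- q^3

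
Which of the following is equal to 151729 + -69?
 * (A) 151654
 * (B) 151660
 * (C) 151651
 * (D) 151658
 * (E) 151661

151729 + -69 = 151660
B) 151660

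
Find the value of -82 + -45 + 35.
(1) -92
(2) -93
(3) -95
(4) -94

First: -82 + -45 = -127
Then: -127 + 35 = -92
1) -92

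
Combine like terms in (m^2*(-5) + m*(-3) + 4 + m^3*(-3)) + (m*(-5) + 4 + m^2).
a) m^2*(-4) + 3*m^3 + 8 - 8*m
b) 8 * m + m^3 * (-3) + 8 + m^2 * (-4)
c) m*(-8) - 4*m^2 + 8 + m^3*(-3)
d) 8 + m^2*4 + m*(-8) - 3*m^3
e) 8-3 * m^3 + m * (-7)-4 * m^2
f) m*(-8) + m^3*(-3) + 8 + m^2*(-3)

Adding the polynomials and combining like terms:
(m^2*(-5) + m*(-3) + 4 + m^3*(-3)) + (m*(-5) + 4 + m^2)
= m*(-8) - 4*m^2 + 8 + m^3*(-3)
c) m*(-8) - 4*m^2 + 8 + m^3*(-3)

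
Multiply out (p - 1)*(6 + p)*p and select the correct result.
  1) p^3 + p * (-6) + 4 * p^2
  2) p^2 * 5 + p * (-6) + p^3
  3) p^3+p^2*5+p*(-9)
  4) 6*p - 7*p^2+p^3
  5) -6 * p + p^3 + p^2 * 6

Expanding (p - 1)*(6 + p)*p:
= p^2 * 5 + p * (-6) + p^3
2) p^2 * 5 + p * (-6) + p^3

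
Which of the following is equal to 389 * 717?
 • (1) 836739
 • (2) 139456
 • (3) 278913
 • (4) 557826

389 * 717 = 278913
3) 278913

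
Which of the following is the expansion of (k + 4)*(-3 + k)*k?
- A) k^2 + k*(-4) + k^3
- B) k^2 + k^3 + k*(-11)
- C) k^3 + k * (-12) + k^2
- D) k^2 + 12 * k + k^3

Expanding (k + 4)*(-3 + k)*k:
= k^3 + k * (-12) + k^2
C) k^3 + k * (-12) + k^2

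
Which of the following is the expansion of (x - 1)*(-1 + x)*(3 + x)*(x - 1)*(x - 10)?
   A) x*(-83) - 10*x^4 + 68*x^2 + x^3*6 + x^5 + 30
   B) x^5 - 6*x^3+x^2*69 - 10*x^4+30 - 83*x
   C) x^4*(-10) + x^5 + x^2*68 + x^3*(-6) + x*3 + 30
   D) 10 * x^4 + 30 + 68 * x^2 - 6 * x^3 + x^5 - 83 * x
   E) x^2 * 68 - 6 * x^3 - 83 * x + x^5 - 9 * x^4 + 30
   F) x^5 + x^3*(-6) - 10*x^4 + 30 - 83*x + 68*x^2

Expanding (x - 1)*(-1 + x)*(3 + x)*(x - 1)*(x - 10):
= x^5 + x^3*(-6) - 10*x^4 + 30 - 83*x + 68*x^2
F) x^5 + x^3*(-6) - 10*x^4 + 30 - 83*x + 68*x^2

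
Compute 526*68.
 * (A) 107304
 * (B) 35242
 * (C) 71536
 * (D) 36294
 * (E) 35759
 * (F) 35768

526 * 68 = 35768
F) 35768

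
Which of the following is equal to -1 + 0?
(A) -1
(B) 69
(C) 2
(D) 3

-1 + 0 = -1
A) -1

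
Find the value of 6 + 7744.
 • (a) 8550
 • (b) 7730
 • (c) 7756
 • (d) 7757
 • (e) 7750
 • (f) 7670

6 + 7744 = 7750
e) 7750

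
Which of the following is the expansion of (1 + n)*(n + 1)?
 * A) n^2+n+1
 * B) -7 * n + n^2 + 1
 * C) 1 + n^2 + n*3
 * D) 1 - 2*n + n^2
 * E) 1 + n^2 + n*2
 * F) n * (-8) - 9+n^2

Expanding (1 + n)*(n + 1):
= 1 + n^2 + n*2
E) 1 + n^2 + n*2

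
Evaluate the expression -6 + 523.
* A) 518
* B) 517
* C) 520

-6 + 523 = 517
B) 517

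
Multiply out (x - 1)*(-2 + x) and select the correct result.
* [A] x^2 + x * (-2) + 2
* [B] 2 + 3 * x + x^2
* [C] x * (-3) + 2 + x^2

Expanding (x - 1)*(-2 + x):
= x * (-3) + 2 + x^2
C) x * (-3) + 2 + x^2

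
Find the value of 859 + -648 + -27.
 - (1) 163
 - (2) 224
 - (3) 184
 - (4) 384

First: 859 + -648 = 211
Then: 211 + -27 = 184
3) 184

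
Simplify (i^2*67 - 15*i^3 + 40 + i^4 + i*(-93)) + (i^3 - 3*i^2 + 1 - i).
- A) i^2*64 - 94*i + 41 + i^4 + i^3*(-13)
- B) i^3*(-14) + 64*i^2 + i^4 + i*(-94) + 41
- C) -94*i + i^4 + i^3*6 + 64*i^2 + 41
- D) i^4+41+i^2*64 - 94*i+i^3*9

Adding the polynomials and combining like terms:
(i^2*67 - 15*i^3 + 40 + i^4 + i*(-93)) + (i^3 - 3*i^2 + 1 - i)
= i^3*(-14) + 64*i^2 + i^4 + i*(-94) + 41
B) i^3*(-14) + 64*i^2 + i^4 + i*(-94) + 41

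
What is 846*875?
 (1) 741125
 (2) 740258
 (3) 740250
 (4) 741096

846 * 875 = 740250
3) 740250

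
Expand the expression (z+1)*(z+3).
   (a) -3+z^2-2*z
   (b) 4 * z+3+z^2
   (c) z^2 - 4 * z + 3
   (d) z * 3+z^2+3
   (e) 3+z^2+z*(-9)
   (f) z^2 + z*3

Expanding (z+1)*(z+3):
= 4 * z+3+z^2
b) 4 * z+3+z^2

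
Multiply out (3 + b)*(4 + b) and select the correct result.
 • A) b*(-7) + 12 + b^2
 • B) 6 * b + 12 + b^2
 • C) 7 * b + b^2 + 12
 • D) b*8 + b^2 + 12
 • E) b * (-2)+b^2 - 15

Expanding (3 + b)*(4 + b):
= 7 * b + b^2 + 12
C) 7 * b + b^2 + 12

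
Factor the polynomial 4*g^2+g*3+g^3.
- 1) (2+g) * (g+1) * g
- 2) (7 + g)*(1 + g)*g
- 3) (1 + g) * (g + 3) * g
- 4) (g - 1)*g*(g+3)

We need to factor 4*g^2+g*3+g^3.
The factored form is (1 + g) * (g + 3) * g.
3) (1 + g) * (g + 3) * g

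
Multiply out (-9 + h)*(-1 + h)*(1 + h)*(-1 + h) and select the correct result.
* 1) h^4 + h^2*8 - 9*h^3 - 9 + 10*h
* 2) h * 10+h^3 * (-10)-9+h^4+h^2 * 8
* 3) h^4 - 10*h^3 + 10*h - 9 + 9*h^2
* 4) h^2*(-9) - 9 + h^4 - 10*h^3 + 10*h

Expanding (-9 + h)*(-1 + h)*(1 + h)*(-1 + h):
= h * 10+h^3 * (-10)-9+h^4+h^2 * 8
2) h * 10+h^3 * (-10)-9+h^4+h^2 * 8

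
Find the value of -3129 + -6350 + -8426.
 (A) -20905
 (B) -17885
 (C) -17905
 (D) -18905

First: -3129 + -6350 = -9479
Then: -9479 + -8426 = -17905
C) -17905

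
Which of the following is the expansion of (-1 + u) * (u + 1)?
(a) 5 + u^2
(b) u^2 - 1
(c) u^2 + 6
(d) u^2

Expanding (-1 + u) * (u + 1):
= u^2 - 1
b) u^2 - 1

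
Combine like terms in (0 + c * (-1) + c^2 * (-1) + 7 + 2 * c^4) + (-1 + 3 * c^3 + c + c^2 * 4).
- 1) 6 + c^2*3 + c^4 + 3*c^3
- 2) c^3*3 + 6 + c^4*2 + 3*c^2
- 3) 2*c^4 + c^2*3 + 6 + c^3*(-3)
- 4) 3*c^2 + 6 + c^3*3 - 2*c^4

Adding the polynomials and combining like terms:
(0 + c*(-1) + c^2*(-1) + 7 + 2*c^4) + (-1 + 3*c^3 + c + c^2*4)
= c^3*3 + 6 + c^4*2 + 3*c^2
2) c^3*3 + 6 + c^4*2 + 3*c^2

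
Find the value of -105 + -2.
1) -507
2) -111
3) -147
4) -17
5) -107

-105 + -2 = -107
5) -107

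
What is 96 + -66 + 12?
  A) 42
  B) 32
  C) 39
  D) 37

First: 96 + -66 = 30
Then: 30 + 12 = 42
A) 42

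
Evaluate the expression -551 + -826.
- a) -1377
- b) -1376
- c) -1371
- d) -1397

-551 + -826 = -1377
a) -1377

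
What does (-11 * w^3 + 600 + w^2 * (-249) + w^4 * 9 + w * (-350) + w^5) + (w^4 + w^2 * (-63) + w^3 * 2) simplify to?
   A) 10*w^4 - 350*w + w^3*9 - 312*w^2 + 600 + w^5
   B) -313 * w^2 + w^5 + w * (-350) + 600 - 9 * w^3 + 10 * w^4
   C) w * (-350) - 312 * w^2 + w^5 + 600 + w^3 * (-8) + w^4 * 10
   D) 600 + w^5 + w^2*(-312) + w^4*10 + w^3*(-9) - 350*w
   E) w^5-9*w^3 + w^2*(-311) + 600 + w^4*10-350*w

Adding the polynomials and combining like terms:
(-11*w^3 + 600 + w^2*(-249) + w^4*9 + w*(-350) + w^5) + (w^4 + w^2*(-63) + w^3*2)
= 600 + w^5 + w^2*(-312) + w^4*10 + w^3*(-9) - 350*w
D) 600 + w^5 + w^2*(-312) + w^4*10 + w^3*(-9) - 350*w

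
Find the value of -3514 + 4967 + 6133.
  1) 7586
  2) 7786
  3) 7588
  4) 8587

First: -3514 + 4967 = 1453
Then: 1453 + 6133 = 7586
1) 7586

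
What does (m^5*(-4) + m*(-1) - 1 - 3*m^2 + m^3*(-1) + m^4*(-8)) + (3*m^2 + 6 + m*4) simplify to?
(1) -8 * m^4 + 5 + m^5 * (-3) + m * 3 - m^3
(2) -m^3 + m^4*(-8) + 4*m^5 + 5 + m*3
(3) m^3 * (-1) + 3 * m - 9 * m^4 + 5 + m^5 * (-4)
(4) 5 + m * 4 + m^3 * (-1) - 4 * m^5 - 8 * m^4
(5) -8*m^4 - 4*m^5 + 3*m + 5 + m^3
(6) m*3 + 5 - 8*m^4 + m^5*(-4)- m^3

Adding the polynomials and combining like terms:
(m^5*(-4) + m*(-1) - 1 - 3*m^2 + m^3*(-1) + m^4*(-8)) + (3*m^2 + 6 + m*4)
= m*3 + 5 - 8*m^4 + m^5*(-4)- m^3
6) m*3 + 5 - 8*m^4 + m^5*(-4)- m^3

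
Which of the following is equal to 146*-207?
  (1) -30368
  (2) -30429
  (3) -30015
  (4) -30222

146 * -207 = -30222
4) -30222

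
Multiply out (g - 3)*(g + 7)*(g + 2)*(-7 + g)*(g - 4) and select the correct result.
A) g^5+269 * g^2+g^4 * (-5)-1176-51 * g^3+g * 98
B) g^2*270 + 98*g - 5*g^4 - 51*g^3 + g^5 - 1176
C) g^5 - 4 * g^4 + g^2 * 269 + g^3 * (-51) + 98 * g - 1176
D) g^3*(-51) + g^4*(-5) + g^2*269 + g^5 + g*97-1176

Expanding (g - 3)*(g + 7)*(g + 2)*(-7 + g)*(g - 4):
= g^5+269 * g^2+g^4 * (-5)-1176-51 * g^3+g * 98
A) g^5+269 * g^2+g^4 * (-5)-1176-51 * g^3+g * 98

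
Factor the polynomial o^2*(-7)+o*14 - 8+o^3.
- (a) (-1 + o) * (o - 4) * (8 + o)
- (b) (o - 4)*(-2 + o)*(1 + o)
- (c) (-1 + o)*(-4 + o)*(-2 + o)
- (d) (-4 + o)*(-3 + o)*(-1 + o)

We need to factor o^2*(-7)+o*14 - 8+o^3.
The factored form is (-1 + o)*(-4 + o)*(-2 + o).
c) (-1 + o)*(-4 + o)*(-2 + o)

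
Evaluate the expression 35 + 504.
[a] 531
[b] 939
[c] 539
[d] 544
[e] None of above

35 + 504 = 539
c) 539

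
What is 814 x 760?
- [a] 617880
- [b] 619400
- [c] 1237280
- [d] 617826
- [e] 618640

814 * 760 = 618640
e) 618640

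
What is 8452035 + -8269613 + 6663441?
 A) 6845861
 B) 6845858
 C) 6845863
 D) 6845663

First: 8452035 + -8269613 = 182422
Then: 182422 + 6663441 = 6845863
C) 6845863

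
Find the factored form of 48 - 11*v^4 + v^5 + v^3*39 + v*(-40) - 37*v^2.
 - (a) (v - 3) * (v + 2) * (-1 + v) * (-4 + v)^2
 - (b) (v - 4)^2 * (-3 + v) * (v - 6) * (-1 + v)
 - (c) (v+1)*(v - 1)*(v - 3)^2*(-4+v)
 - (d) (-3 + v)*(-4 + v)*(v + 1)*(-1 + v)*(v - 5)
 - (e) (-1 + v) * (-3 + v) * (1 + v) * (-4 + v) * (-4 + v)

We need to factor 48 - 11*v^4 + v^5 + v^3*39 + v*(-40) - 37*v^2.
The factored form is (-1 + v) * (-3 + v) * (1 + v) * (-4 + v) * (-4 + v).
e) (-1 + v) * (-3 + v) * (1 + v) * (-4 + v) * (-4 + v)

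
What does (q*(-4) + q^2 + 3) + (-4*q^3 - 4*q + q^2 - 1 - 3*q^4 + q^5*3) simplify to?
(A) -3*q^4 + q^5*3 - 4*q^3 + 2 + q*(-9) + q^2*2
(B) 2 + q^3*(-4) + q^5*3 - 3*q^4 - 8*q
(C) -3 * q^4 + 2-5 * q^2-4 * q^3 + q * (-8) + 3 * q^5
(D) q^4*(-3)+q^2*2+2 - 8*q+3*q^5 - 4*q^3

Adding the polynomials and combining like terms:
(q*(-4) + q^2 + 3) + (-4*q^3 - 4*q + q^2 - 1 - 3*q^4 + q^5*3)
= q^4*(-3)+q^2*2+2 - 8*q+3*q^5 - 4*q^3
D) q^4*(-3)+q^2*2+2 - 8*q+3*q^5 - 4*q^3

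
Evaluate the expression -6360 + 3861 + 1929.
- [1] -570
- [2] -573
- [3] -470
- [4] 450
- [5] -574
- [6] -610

First: -6360 + 3861 = -2499
Then: -2499 + 1929 = -570
1) -570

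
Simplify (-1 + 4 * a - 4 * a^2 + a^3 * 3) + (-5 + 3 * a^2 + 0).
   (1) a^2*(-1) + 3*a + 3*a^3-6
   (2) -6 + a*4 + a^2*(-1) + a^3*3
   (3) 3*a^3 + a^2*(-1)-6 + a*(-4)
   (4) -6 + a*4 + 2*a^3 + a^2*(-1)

Adding the polynomials and combining like terms:
(-1 + 4*a - 4*a^2 + a^3*3) + (-5 + 3*a^2 + 0)
= -6 + a*4 + a^2*(-1) + a^3*3
2) -6 + a*4 + a^2*(-1) + a^3*3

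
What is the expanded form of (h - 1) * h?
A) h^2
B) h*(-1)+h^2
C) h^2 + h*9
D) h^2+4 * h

Expanding (h - 1) * h:
= h*(-1)+h^2
B) h*(-1)+h^2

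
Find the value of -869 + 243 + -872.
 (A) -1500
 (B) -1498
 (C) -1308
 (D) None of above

First: -869 + 243 = -626
Then: -626 + -872 = -1498
B) -1498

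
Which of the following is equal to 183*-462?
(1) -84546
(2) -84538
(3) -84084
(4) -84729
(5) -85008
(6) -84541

183 * -462 = -84546
1) -84546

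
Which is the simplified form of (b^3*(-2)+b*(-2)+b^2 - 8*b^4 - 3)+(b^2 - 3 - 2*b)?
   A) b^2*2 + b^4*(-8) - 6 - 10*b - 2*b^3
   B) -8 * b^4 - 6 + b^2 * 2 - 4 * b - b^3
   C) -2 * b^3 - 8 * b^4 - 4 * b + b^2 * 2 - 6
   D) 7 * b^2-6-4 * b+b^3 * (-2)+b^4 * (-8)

Adding the polynomials and combining like terms:
(b^3*(-2) + b*(-2) + b^2 - 8*b^4 - 3) + (b^2 - 3 - 2*b)
= -2 * b^3 - 8 * b^4 - 4 * b + b^2 * 2 - 6
C) -2 * b^3 - 8 * b^4 - 4 * b + b^2 * 2 - 6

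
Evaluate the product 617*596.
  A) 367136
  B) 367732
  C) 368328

617 * 596 = 367732
B) 367732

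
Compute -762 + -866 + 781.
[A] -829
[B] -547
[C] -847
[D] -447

First: -762 + -866 = -1628
Then: -1628 + 781 = -847
C) -847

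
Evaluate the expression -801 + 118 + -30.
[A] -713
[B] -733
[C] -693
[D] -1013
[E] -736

First: -801 + 118 = -683
Then: -683 + -30 = -713
A) -713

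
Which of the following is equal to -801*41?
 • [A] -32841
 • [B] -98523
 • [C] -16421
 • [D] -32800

-801 * 41 = -32841
A) -32841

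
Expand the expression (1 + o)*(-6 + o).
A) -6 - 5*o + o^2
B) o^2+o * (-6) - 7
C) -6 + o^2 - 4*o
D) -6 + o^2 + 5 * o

Expanding (1 + o)*(-6 + o):
= -6 - 5*o + o^2
A) -6 - 5*o + o^2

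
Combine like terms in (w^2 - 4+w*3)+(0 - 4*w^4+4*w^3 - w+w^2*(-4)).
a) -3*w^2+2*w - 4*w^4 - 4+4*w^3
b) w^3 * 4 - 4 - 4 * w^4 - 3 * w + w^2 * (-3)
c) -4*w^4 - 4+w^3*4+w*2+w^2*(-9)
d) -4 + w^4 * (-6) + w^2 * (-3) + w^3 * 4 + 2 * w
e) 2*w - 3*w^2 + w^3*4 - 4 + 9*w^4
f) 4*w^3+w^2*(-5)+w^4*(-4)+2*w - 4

Adding the polynomials and combining like terms:
(w^2 - 4 + w*3) + (0 - 4*w^4 + 4*w^3 - w + w^2*(-4))
= -3*w^2+2*w - 4*w^4 - 4+4*w^3
a) -3*w^2+2*w - 4*w^4 - 4+4*w^3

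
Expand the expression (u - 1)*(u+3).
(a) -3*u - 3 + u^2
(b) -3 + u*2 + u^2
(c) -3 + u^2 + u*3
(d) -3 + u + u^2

Expanding (u - 1)*(u+3):
= -3 + u*2 + u^2
b) -3 + u*2 + u^2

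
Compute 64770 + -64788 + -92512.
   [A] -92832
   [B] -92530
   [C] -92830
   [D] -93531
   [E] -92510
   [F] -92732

First: 64770 + -64788 = -18
Then: -18 + -92512 = -92530
B) -92530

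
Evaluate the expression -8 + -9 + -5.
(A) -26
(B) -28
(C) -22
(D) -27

First: -8 + -9 = -17
Then: -17 + -5 = -22
C) -22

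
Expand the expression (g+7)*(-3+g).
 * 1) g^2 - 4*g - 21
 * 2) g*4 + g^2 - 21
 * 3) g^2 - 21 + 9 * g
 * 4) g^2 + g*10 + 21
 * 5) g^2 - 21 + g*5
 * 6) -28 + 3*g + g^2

Expanding (g+7)*(-3+g):
= g*4 + g^2 - 21
2) g*4 + g^2 - 21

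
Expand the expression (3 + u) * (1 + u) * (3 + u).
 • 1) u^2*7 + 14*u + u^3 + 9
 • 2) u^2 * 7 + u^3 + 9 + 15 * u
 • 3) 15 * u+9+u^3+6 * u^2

Expanding (3 + u) * (1 + u) * (3 + u):
= u^2 * 7 + u^3 + 9 + 15 * u
2) u^2 * 7 + u^3 + 9 + 15 * u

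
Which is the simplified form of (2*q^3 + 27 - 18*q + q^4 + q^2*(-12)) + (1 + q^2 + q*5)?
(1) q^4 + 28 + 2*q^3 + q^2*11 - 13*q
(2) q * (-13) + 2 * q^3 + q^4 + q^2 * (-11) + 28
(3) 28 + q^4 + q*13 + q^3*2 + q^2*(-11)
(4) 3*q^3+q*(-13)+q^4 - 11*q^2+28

Adding the polynomials and combining like terms:
(2*q^3 + 27 - 18*q + q^4 + q^2*(-12)) + (1 + q^2 + q*5)
= q * (-13) + 2 * q^3 + q^4 + q^2 * (-11) + 28
2) q * (-13) + 2 * q^3 + q^4 + q^2 * (-11) + 28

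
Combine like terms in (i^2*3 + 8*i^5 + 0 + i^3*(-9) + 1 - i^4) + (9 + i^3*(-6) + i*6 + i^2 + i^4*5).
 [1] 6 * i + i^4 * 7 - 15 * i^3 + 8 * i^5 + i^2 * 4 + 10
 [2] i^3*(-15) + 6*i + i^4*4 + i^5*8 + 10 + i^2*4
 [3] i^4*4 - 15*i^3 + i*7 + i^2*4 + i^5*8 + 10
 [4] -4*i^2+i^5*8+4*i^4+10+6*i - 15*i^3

Adding the polynomials and combining like terms:
(i^2*3 + 8*i^5 + 0 + i^3*(-9) + 1 - i^4) + (9 + i^3*(-6) + i*6 + i^2 + i^4*5)
= i^3*(-15) + 6*i + i^4*4 + i^5*8 + 10 + i^2*4
2) i^3*(-15) + 6*i + i^4*4 + i^5*8 + 10 + i^2*4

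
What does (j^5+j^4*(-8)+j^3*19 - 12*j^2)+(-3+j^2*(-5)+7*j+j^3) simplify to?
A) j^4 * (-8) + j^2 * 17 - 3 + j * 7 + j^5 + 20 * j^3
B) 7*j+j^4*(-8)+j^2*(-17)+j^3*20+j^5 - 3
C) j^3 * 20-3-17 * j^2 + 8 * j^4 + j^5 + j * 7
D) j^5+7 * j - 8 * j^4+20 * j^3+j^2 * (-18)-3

Adding the polynomials and combining like terms:
(j^5 + j^4*(-8) + j^3*19 - 12*j^2) + (-3 + j^2*(-5) + 7*j + j^3)
= 7*j+j^4*(-8)+j^2*(-17)+j^3*20+j^5 - 3
B) 7*j+j^4*(-8)+j^2*(-17)+j^3*20+j^5 - 3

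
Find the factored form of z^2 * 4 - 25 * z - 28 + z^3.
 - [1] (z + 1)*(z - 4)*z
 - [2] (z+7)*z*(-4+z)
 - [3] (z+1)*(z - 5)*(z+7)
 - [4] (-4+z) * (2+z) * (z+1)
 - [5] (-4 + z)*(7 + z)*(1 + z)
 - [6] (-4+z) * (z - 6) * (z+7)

We need to factor z^2 * 4 - 25 * z - 28 + z^3.
The factored form is (-4 + z)*(7 + z)*(1 + z).
5) (-4 + z)*(7 + z)*(1 + z)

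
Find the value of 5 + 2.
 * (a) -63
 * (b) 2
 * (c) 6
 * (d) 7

5 + 2 = 7
d) 7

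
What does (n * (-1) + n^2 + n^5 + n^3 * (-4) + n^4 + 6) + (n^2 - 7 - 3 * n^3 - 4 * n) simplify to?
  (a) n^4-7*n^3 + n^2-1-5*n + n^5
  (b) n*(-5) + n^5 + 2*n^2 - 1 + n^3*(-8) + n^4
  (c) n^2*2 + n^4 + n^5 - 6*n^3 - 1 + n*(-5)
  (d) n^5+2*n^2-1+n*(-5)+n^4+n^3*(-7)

Adding the polynomials and combining like terms:
(n*(-1) + n^2 + n^5 + n^3*(-4) + n^4 + 6) + (n^2 - 7 - 3*n^3 - 4*n)
= n^5+2*n^2-1+n*(-5)+n^4+n^3*(-7)
d) n^5+2*n^2-1+n*(-5)+n^4+n^3*(-7)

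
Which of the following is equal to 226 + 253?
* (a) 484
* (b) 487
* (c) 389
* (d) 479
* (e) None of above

226 + 253 = 479
d) 479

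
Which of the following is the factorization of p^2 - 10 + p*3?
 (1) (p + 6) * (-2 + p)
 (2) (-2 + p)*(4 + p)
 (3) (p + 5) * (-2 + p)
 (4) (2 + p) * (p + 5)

We need to factor p^2 - 10 + p*3.
The factored form is (p + 5) * (-2 + p).
3) (p + 5) * (-2 + p)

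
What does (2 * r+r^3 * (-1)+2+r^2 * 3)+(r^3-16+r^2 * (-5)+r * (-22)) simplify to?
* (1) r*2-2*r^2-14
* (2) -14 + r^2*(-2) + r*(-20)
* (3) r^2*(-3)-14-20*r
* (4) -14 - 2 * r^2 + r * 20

Adding the polynomials and combining like terms:
(2*r + r^3*(-1) + 2 + r^2*3) + (r^3 - 16 + r^2*(-5) + r*(-22))
= -14 + r^2*(-2) + r*(-20)
2) -14 + r^2*(-2) + r*(-20)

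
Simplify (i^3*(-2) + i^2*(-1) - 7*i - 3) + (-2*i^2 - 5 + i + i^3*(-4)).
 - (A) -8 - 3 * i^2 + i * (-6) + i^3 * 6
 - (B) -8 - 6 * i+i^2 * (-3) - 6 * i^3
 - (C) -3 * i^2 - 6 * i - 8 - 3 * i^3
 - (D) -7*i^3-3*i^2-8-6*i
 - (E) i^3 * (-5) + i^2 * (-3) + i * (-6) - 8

Adding the polynomials and combining like terms:
(i^3*(-2) + i^2*(-1) - 7*i - 3) + (-2*i^2 - 5 + i + i^3*(-4))
= -8 - 6 * i+i^2 * (-3) - 6 * i^3
B) -8 - 6 * i+i^2 * (-3) - 6 * i^3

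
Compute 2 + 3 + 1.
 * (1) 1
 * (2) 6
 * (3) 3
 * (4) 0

First: 2 + 3 = 5
Then: 5 + 1 = 6
2) 6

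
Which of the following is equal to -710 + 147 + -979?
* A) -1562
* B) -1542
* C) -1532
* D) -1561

First: -710 + 147 = -563
Then: -563 + -979 = -1542
B) -1542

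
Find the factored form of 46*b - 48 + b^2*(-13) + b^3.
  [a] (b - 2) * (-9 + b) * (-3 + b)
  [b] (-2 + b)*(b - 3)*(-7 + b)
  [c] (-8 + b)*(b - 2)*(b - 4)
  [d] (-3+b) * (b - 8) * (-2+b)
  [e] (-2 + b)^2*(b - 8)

We need to factor 46*b - 48 + b^2*(-13) + b^3.
The factored form is (-3+b) * (b - 8) * (-2+b).
d) (-3+b) * (b - 8) * (-2+b)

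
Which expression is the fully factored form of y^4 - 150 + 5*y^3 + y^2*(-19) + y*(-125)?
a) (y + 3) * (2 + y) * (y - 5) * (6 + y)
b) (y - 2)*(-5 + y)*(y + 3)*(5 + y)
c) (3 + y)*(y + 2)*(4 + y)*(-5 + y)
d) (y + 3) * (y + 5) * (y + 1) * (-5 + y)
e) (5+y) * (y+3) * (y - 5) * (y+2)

We need to factor y^4 - 150 + 5*y^3 + y^2*(-19) + y*(-125).
The factored form is (5+y) * (y+3) * (y - 5) * (y+2).
e) (5+y) * (y+3) * (y - 5) * (y+2)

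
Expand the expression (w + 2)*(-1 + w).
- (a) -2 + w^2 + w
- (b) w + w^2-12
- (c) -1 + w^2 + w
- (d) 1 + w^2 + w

Expanding (w + 2)*(-1 + w):
= -2 + w^2 + w
a) -2 + w^2 + w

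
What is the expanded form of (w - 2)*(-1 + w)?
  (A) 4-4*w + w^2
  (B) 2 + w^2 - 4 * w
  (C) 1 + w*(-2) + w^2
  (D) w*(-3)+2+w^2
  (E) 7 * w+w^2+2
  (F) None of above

Expanding (w - 2)*(-1 + w):
= w*(-3)+2+w^2
D) w*(-3)+2+w^2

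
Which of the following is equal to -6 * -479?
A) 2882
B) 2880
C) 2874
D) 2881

-6 * -479 = 2874
C) 2874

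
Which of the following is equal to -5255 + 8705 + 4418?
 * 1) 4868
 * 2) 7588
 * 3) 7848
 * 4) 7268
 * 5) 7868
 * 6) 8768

First: -5255 + 8705 = 3450
Then: 3450 + 4418 = 7868
5) 7868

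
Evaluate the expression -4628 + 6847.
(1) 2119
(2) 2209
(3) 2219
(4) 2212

-4628 + 6847 = 2219
3) 2219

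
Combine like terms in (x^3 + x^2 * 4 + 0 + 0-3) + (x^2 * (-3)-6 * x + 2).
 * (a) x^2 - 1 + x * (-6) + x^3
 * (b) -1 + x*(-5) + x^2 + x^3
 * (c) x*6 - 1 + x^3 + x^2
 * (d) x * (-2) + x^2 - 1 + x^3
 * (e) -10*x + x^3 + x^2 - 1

Adding the polynomials and combining like terms:
(x^3 + x^2*4 + 0 + 0 - 3) + (x^2*(-3) - 6*x + 2)
= x^2 - 1 + x * (-6) + x^3
a) x^2 - 1 + x * (-6) + x^3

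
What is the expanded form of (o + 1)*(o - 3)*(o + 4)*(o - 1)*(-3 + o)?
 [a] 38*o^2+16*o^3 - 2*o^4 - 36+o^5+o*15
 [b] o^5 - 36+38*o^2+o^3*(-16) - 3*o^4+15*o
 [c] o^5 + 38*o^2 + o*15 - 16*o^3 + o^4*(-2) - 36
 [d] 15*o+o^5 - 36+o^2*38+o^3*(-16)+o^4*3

Expanding (o + 1)*(o - 3)*(o + 4)*(o - 1)*(-3 + o):
= o^5 + 38*o^2 + o*15 - 16*o^3 + o^4*(-2) - 36
c) o^5 + 38*o^2 + o*15 - 16*o^3 + o^4*(-2) - 36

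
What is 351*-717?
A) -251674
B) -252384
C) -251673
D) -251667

351 * -717 = -251667
D) -251667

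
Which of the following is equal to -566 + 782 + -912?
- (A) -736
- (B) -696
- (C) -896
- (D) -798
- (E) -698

First: -566 + 782 = 216
Then: 216 + -912 = -696
B) -696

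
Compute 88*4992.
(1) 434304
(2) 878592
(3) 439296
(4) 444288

88 * 4992 = 439296
3) 439296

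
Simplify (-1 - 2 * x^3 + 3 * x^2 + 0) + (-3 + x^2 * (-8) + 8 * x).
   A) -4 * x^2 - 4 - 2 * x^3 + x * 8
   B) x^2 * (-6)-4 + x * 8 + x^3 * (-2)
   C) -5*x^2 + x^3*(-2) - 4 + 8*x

Adding the polynomials and combining like terms:
(-1 - 2*x^3 + 3*x^2 + 0) + (-3 + x^2*(-8) + 8*x)
= -5*x^2 + x^3*(-2) - 4 + 8*x
C) -5*x^2 + x^3*(-2) - 4 + 8*x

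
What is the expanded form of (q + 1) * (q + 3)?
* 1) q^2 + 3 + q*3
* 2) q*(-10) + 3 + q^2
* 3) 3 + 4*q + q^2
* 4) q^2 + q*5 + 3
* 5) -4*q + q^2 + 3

Expanding (q + 1) * (q + 3):
= 3 + 4*q + q^2
3) 3 + 4*q + q^2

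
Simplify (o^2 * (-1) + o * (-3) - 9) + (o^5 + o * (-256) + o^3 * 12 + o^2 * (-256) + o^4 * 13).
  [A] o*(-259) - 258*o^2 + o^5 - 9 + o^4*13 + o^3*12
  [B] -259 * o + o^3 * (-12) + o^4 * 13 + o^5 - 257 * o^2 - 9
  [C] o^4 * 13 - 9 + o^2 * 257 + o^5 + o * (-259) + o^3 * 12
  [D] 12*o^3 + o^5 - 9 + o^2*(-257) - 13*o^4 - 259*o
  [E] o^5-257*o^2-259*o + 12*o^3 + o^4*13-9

Adding the polynomials and combining like terms:
(o^2*(-1) + o*(-3) - 9) + (o^5 + o*(-256) + o^3*12 + o^2*(-256) + o^4*13)
= o^5-257*o^2-259*o + 12*o^3 + o^4*13-9
E) o^5-257*o^2-259*o + 12*o^3 + o^4*13-9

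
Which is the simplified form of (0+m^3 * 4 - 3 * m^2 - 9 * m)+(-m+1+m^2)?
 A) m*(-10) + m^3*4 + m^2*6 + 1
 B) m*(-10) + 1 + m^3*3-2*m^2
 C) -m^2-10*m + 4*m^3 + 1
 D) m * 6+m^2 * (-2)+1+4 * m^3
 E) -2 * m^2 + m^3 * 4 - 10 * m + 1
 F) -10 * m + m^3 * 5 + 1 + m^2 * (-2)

Adding the polynomials and combining like terms:
(0 + m^3*4 - 3*m^2 - 9*m) + (-m + 1 + m^2)
= -2 * m^2 + m^3 * 4 - 10 * m + 1
E) -2 * m^2 + m^3 * 4 - 10 * m + 1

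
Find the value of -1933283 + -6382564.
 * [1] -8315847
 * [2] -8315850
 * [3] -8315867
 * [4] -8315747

-1933283 + -6382564 = -8315847
1) -8315847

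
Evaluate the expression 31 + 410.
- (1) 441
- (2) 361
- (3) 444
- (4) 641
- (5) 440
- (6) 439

31 + 410 = 441
1) 441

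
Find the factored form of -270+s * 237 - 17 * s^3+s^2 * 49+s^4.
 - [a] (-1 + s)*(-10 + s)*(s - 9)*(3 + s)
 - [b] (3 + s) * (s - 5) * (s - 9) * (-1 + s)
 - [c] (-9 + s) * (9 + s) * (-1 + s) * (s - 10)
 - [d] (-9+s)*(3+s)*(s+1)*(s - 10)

We need to factor -270+s * 237 - 17 * s^3+s^2 * 49+s^4.
The factored form is (-1 + s)*(-10 + s)*(s - 9)*(3 + s).
a) (-1 + s)*(-10 + s)*(s - 9)*(3 + s)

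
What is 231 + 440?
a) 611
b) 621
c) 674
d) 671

231 + 440 = 671
d) 671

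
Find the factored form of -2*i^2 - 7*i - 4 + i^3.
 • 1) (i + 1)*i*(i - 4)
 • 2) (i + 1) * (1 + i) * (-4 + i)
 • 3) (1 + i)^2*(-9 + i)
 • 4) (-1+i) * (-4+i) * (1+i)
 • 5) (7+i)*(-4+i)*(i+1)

We need to factor -2*i^2 - 7*i - 4 + i^3.
The factored form is (i + 1) * (1 + i) * (-4 + i).
2) (i + 1) * (1 + i) * (-4 + i)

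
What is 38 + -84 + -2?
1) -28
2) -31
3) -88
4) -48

First: 38 + -84 = -46
Then: -46 + -2 = -48
4) -48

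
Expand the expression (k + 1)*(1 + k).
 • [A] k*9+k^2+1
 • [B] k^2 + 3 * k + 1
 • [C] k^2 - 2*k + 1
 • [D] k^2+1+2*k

Expanding (k + 1)*(1 + k):
= k^2+1+2*k
D) k^2+1+2*k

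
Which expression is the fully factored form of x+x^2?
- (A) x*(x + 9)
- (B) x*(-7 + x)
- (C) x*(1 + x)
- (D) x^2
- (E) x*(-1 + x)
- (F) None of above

We need to factor x+x^2.
The factored form is x*(1 + x).
C) x*(1 + x)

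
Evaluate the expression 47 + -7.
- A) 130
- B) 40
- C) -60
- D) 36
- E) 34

47 + -7 = 40
B) 40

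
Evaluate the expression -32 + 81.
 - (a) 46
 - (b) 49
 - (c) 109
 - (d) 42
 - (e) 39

-32 + 81 = 49
b) 49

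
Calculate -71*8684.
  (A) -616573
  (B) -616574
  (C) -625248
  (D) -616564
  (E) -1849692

-71 * 8684 = -616564
D) -616564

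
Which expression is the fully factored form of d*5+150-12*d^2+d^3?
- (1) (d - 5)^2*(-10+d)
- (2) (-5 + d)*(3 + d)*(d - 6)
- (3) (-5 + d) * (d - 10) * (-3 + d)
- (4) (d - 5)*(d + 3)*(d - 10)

We need to factor d*5+150-12*d^2+d^3.
The factored form is (d - 5)*(d + 3)*(d - 10).
4) (d - 5)*(d + 3)*(d - 10)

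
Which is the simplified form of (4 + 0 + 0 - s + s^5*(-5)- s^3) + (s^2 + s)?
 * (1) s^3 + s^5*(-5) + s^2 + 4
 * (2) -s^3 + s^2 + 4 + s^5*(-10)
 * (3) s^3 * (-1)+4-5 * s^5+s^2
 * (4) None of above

Adding the polynomials and combining like terms:
(4 + 0 + 0 - s + s^5*(-5) - s^3) + (s^2 + s)
= s^3 * (-1)+4-5 * s^5+s^2
3) s^3 * (-1)+4-5 * s^5+s^2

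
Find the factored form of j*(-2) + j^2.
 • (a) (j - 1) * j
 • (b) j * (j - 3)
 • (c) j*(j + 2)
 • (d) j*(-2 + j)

We need to factor j*(-2) + j^2.
The factored form is j*(-2 + j).
d) j*(-2 + j)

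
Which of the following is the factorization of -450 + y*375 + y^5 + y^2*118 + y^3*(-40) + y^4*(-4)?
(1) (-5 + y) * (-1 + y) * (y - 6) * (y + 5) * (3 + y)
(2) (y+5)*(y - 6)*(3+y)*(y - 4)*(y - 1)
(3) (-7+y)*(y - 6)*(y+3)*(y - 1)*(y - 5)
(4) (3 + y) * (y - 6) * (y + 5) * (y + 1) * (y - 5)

We need to factor -450 + y*375 + y^5 + y^2*118 + y^3*(-40) + y^4*(-4).
The factored form is (-5 + y) * (-1 + y) * (y - 6) * (y + 5) * (3 + y).
1) (-5 + y) * (-1 + y) * (y - 6) * (y + 5) * (3 + y)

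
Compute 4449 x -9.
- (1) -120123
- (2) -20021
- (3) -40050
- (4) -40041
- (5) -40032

4449 * -9 = -40041
4) -40041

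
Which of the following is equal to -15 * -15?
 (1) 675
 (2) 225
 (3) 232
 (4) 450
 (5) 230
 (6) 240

-15 * -15 = 225
2) 225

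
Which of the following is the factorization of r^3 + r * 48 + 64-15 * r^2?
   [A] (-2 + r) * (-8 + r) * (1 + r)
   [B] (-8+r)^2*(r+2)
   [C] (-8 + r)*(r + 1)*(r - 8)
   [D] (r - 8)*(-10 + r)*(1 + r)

We need to factor r^3 + r * 48 + 64-15 * r^2.
The factored form is (-8 + r)*(r + 1)*(r - 8).
C) (-8 + r)*(r + 1)*(r - 8)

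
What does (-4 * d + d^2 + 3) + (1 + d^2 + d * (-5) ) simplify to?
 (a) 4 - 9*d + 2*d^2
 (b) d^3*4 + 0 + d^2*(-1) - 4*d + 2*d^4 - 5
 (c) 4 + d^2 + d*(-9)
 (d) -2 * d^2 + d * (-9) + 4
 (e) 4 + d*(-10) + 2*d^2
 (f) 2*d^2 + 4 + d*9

Adding the polynomials and combining like terms:
(-4*d + d^2 + 3) + (1 + d^2 + d*(-5))
= 4 - 9*d + 2*d^2
a) 4 - 9*d + 2*d^2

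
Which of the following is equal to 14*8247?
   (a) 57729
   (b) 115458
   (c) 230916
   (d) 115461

14 * 8247 = 115458
b) 115458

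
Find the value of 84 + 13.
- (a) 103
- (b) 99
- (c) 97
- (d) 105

84 + 13 = 97
c) 97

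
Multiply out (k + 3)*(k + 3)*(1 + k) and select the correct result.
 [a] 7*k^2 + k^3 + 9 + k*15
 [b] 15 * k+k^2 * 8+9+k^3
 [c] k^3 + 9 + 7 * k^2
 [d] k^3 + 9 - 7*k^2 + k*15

Expanding (k + 3)*(k + 3)*(1 + k):
= 7*k^2 + k^3 + 9 + k*15
a) 7*k^2 + k^3 + 9 + k*15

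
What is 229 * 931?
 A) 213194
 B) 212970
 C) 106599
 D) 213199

229 * 931 = 213199
D) 213199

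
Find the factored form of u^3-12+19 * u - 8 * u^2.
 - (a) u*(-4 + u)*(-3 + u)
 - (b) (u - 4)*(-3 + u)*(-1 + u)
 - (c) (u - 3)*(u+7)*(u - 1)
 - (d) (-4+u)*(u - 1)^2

We need to factor u^3-12+19 * u - 8 * u^2.
The factored form is (u - 4)*(-3 + u)*(-1 + u).
b) (u - 4)*(-3 + u)*(-1 + u)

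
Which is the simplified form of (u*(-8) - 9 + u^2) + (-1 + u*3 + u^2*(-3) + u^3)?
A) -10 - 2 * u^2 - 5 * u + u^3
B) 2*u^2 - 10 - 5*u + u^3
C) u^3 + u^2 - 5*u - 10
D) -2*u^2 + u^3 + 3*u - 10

Adding the polynomials and combining like terms:
(u*(-8) - 9 + u^2) + (-1 + u*3 + u^2*(-3) + u^3)
= -10 - 2 * u^2 - 5 * u + u^3
A) -10 - 2 * u^2 - 5 * u + u^3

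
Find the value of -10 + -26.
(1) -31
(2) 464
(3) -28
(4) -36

-10 + -26 = -36
4) -36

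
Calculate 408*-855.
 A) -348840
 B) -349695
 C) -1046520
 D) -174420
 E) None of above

408 * -855 = -348840
A) -348840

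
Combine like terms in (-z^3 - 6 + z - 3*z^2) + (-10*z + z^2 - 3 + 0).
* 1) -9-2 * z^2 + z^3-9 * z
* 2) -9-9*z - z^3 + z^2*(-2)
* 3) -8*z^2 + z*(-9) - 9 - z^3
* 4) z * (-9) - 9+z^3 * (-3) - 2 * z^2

Adding the polynomials and combining like terms:
(-z^3 - 6 + z - 3*z^2) + (-10*z + z^2 - 3 + 0)
= -9-9*z - z^3 + z^2*(-2)
2) -9-9*z - z^3 + z^2*(-2)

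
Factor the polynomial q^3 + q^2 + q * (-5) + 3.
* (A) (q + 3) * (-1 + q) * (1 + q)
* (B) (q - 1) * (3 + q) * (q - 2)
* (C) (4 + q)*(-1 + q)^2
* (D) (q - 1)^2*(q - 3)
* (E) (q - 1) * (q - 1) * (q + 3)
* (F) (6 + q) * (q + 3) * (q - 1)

We need to factor q^3 + q^2 + q * (-5) + 3.
The factored form is (q - 1) * (q - 1) * (q + 3).
E) (q - 1) * (q - 1) * (q + 3)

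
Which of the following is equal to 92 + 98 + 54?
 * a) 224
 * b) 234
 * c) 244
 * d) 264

First: 92 + 98 = 190
Then: 190 + 54 = 244
c) 244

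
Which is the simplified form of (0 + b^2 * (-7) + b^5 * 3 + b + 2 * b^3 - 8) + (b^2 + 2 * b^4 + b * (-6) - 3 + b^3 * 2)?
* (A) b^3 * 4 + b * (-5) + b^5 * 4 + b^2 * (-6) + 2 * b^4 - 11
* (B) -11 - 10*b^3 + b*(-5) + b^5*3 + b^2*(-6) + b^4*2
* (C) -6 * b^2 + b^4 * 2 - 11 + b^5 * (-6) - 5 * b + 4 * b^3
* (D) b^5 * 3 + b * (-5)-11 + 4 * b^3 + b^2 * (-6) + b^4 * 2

Adding the polynomials and combining like terms:
(0 + b^2*(-7) + b^5*3 + b + 2*b^3 - 8) + (b^2 + 2*b^4 + b*(-6) - 3 + b^3*2)
= b^5 * 3 + b * (-5)-11 + 4 * b^3 + b^2 * (-6) + b^4 * 2
D) b^5 * 3 + b * (-5)-11 + 4 * b^3 + b^2 * (-6) + b^4 * 2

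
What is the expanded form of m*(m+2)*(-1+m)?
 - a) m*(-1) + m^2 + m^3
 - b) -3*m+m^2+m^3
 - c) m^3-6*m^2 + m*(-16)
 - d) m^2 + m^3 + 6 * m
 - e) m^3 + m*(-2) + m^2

Expanding m*(m+2)*(-1+m):
= m^3 + m*(-2) + m^2
e) m^3 + m*(-2) + m^2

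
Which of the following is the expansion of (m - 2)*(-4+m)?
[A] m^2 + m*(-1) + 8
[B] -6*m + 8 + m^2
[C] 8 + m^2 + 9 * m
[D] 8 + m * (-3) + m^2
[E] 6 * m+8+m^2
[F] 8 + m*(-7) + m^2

Expanding (m - 2)*(-4+m):
= -6*m + 8 + m^2
B) -6*m + 8 + m^2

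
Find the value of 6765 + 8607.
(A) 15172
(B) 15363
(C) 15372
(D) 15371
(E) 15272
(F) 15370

6765 + 8607 = 15372
C) 15372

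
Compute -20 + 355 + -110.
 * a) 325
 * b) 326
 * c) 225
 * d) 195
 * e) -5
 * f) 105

First: -20 + 355 = 335
Then: 335 + -110 = 225
c) 225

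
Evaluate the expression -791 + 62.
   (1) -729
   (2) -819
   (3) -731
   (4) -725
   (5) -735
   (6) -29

-791 + 62 = -729
1) -729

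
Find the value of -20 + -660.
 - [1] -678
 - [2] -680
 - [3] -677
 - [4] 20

-20 + -660 = -680
2) -680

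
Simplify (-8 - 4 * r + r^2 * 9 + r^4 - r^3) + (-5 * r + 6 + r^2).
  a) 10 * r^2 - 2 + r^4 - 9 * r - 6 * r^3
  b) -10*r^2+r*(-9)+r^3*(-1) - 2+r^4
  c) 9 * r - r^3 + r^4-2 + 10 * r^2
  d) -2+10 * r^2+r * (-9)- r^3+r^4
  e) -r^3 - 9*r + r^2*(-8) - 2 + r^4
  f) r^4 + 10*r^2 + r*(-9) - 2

Adding the polynomials and combining like terms:
(-8 - 4*r + r^2*9 + r^4 - r^3) + (-5*r + 6 + r^2)
= -2+10 * r^2+r * (-9)- r^3+r^4
d) -2+10 * r^2+r * (-9)- r^3+r^4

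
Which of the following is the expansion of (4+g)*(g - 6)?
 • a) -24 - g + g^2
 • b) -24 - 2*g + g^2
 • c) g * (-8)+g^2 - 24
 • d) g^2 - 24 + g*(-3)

Expanding (4+g)*(g - 6):
= -24 - 2*g + g^2
b) -24 - 2*g + g^2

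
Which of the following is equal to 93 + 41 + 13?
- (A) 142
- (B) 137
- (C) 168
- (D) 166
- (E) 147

First: 93 + 41 = 134
Then: 134 + 13 = 147
E) 147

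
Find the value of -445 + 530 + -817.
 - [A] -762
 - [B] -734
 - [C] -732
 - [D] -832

First: -445 + 530 = 85
Then: 85 + -817 = -732
C) -732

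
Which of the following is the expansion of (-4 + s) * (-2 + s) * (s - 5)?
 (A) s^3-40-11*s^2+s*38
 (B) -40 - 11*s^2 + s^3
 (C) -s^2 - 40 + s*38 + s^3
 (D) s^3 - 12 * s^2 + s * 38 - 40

Expanding (-4 + s) * (-2 + s) * (s - 5):
= s^3-40-11*s^2+s*38
A) s^3-40-11*s^2+s*38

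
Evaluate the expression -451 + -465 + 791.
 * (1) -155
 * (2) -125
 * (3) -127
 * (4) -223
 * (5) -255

First: -451 + -465 = -916
Then: -916 + 791 = -125
2) -125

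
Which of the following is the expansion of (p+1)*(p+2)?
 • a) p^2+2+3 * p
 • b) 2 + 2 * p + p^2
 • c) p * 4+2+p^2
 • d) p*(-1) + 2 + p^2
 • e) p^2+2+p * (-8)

Expanding (p+1)*(p+2):
= p^2+2+3 * p
a) p^2+2+3 * p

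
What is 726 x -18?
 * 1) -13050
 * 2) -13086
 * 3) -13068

726 * -18 = -13068
3) -13068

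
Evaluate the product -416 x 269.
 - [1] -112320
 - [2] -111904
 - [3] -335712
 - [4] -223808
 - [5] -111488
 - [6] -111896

-416 * 269 = -111904
2) -111904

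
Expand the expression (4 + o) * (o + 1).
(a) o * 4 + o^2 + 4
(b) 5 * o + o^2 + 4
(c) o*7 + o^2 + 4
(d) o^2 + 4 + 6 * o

Expanding (4 + o) * (o + 1):
= 5 * o + o^2 + 4
b) 5 * o + o^2 + 4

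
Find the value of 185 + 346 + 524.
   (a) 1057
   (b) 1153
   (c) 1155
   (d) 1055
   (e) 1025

First: 185 + 346 = 531
Then: 531 + 524 = 1055
d) 1055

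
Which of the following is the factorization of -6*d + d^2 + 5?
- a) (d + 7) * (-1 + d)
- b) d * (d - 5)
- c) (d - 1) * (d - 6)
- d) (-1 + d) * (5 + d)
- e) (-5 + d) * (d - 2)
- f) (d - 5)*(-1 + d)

We need to factor -6*d + d^2 + 5.
The factored form is (d - 5)*(-1 + d).
f) (d - 5)*(-1 + d)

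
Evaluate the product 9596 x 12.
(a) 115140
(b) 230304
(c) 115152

9596 * 12 = 115152
c) 115152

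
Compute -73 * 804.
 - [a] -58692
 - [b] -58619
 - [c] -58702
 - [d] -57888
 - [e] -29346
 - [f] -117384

-73 * 804 = -58692
a) -58692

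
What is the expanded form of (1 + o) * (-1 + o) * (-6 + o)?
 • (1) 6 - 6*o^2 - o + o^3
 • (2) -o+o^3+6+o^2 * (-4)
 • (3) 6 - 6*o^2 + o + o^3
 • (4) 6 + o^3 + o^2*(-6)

Expanding (1 + o) * (-1 + o) * (-6 + o):
= 6 - 6*o^2 - o + o^3
1) 6 - 6*o^2 - o + o^3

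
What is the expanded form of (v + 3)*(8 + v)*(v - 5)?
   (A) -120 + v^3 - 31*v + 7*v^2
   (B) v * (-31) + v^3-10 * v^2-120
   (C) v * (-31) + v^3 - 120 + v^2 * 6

Expanding (v + 3)*(8 + v)*(v - 5):
= v * (-31) + v^3 - 120 + v^2 * 6
C) v * (-31) + v^3 - 120 + v^2 * 6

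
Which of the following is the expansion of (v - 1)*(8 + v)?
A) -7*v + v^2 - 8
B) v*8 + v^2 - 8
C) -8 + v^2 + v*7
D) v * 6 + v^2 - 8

Expanding (v - 1)*(8 + v):
= -8 + v^2 + v*7
C) -8 + v^2 + v*7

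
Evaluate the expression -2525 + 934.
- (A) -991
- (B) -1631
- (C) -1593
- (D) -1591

-2525 + 934 = -1591
D) -1591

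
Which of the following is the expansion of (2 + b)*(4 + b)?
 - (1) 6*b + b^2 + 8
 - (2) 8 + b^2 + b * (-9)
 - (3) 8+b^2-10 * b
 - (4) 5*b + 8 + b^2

Expanding (2 + b)*(4 + b):
= 6*b + b^2 + 8
1) 6*b + b^2 + 8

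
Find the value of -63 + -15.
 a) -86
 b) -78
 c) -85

-63 + -15 = -78
b) -78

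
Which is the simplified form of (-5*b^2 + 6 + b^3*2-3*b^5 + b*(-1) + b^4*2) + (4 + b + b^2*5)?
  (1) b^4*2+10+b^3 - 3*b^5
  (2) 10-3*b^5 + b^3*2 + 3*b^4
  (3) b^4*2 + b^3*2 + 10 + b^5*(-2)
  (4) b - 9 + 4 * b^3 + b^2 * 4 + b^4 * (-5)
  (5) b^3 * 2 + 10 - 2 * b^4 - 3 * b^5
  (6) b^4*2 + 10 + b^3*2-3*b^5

Adding the polynomials and combining like terms:
(-5*b^2 + 6 + b^3*2 - 3*b^5 + b*(-1) + b^4*2) + (4 + b + b^2*5)
= b^4*2 + 10 + b^3*2-3*b^5
6) b^4*2 + 10 + b^3*2-3*b^5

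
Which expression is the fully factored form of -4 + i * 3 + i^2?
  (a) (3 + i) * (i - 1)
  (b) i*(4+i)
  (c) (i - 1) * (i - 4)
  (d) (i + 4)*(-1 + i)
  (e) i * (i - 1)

We need to factor -4 + i * 3 + i^2.
The factored form is (i + 4)*(-1 + i).
d) (i + 4)*(-1 + i)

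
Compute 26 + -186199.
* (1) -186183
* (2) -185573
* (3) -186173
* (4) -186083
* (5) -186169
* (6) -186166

26 + -186199 = -186173
3) -186173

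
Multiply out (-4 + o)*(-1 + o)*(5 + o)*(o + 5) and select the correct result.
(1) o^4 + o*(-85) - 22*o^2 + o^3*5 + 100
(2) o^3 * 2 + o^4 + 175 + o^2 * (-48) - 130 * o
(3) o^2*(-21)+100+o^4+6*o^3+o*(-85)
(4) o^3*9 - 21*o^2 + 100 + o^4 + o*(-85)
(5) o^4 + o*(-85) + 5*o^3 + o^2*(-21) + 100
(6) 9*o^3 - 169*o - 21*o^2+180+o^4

Expanding (-4 + o)*(-1 + o)*(5 + o)*(o + 5):
= o^4 + o*(-85) + 5*o^3 + o^2*(-21) + 100
5) o^4 + o*(-85) + 5*o^3 + o^2*(-21) + 100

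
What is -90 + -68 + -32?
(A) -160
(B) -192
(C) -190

First: -90 + -68 = -158
Then: -158 + -32 = -190
C) -190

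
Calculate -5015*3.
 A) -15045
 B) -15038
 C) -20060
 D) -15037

-5015 * 3 = -15045
A) -15045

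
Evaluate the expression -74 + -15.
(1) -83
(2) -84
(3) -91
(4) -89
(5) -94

-74 + -15 = -89
4) -89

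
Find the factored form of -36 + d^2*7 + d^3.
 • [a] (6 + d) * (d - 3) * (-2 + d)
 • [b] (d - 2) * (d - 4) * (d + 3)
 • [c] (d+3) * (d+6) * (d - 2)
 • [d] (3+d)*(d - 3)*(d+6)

We need to factor -36 + d^2*7 + d^3.
The factored form is (d+3) * (d+6) * (d - 2).
c) (d+3) * (d+6) * (d - 2)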